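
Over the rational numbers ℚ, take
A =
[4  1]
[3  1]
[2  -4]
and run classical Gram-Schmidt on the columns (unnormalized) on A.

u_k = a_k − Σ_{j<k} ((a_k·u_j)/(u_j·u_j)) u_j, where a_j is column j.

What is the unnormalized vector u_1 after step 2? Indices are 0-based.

Step 1: u_0 = a_0 = (4, 3, 2).
Step 2: u_1 = a_1 − (-1/29)·u_0 = (33/29, 32/29, -114/29).

u_1 = (33/29, 32/29, -114/29)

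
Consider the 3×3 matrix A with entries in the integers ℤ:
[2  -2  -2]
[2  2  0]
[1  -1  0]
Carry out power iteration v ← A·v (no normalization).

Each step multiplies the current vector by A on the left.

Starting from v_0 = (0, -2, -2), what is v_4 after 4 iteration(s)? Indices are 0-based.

v_4 = (-136, 112, -56)

v_0 = (0, -2, -2).
v_1 = A·v_0 = (8, -4, 2).
v_2 = A·v_1 = (20, 8, 12).
v_3 = A·v_2 = (0, 56, 12).
v_4 = A·v_3 = (-136, 112, -56).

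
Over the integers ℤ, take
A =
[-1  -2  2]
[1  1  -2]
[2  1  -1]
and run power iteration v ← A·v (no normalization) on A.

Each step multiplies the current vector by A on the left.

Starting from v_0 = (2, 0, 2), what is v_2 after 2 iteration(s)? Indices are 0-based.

v_0 = (2, 0, 2).
v_1 = A·v_0 = (2, -2, 2).
v_2 = A·v_1 = (6, -4, 0).

v_2 = (6, -4, 0)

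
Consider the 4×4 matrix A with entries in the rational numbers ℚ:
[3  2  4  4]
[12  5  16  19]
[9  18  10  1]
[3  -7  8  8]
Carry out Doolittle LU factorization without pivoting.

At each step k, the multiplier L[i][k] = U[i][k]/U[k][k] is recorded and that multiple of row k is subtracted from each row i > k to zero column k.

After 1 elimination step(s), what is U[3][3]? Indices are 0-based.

k=0: U[0][0]=3
  eliminate (1,0): mult=4, new row 1: (0, -3, 0, 3); set L[1][0]=4
  eliminate (2,0): mult=3, new row 2: (0, 12, -2, -11); set L[2][0]=3
  eliminate (3,0): mult=1, new row 3: (0, -9, 4, 4); set L[3][0]=1

U[3][3] = 4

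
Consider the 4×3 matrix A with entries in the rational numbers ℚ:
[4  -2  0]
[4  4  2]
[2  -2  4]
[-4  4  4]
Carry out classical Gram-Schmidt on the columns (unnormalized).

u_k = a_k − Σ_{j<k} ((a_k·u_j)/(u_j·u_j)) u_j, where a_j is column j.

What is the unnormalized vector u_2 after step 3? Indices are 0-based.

u_2 = (56/121, -14/121, 564/121, 324/121)

Step 1: u_0 = a_0 = (4, 4, 2, -4).
Step 2: u_1 = a_1 − (-3/13)·u_0 = (-14/13, 64/13, -20/13, 40/13).
Step 3: u_2 = a_2 − (0)·u_0 − (52/121)·u_1 = (56/121, -14/121, 564/121, 324/121).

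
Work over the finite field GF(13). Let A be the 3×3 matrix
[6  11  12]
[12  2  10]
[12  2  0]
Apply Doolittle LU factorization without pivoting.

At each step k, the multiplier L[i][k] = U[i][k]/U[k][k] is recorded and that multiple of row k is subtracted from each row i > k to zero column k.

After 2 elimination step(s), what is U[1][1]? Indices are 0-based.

U[1][1] = 6

[col 0] pivot 6
  R1 -= 2*R0 → (0, 6, 12)  (L[1][0] := 2)
  R2 -= 2*R0 → (0, 6, 2)  (L[2][0] := 2)
[col 1] pivot 6
  R2 -= 1*R1 → (0, 0, 3)  (L[2][1] := 1)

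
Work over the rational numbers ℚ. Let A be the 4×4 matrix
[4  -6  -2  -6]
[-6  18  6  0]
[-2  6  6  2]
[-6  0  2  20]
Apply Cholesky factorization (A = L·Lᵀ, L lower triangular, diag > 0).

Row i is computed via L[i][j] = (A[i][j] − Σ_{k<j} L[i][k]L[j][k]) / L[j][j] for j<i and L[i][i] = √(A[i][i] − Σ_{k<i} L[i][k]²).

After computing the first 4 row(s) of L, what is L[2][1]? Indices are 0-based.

Step 1: L[0][0] = √(4) = 2.
  L[1][0] = (-6) / L[0][0] = -3.
Step 2: L[1][1] = √(9) = 3.
  L[2][0] = (-2) / L[0][0] = -1.
  L[2][1] = (3) / L[1][1] = 1.
Step 3: L[2][2] = √(4) = 2.
  L[3][0] = (-6) / L[0][0] = -3.
  L[3][1] = (-9) / L[1][1] = -3.
  L[3][2] = (2) / L[2][2] = 1.
Step 4: L[3][3] = √(1) = 1.

L[2][1] = 1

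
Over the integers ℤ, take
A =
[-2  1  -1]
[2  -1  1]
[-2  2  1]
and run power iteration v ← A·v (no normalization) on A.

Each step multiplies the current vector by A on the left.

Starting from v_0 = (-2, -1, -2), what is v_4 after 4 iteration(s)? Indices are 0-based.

v_0 = (-2, -1, -2).
v_1 = A·v_0 = (5, -5, 0).
v_2 = A·v_1 = (-15, 15, -20).
v_3 = A·v_2 = (65, -65, 40).
v_4 = A·v_3 = (-235, 235, -220).

v_4 = (-235, 235, -220)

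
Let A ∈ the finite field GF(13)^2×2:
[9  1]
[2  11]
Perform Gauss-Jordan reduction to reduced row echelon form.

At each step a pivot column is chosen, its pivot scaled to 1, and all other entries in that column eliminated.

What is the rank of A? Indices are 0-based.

rank = 2

step 1: normalize row 0 (÷9) = (1, 3)
  row 1: subtract 2×row0 = (0, 5)
step 2: normalize row 1 (÷5) = (0, 1)
  row 0: subtract 3×row1 = (1, 0)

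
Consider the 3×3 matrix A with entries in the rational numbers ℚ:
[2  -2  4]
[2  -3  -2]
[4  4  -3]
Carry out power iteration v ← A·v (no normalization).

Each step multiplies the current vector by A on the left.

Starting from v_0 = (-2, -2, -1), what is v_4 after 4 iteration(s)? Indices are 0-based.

v_0 = (-2, -2, -1).
v_1 = A·v_0 = (-4, 4, -13).
v_2 = A·v_1 = (-68, 6, 39).
v_3 = A·v_2 = (8, -232, -365).
v_4 = A·v_3 = (-980, 1442, 199).

v_4 = (-980, 1442, 199)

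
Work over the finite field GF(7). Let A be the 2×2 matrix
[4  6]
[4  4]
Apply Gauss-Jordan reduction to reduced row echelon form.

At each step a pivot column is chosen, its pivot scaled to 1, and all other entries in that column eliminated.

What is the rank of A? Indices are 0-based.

rank = 2

pivot(0,0)=4: scale R0 → (1, 5)
  clear (1,0): R1 −= (4)R0 → (0, 5)
pivot(1,1)=5: scale R1 → (0, 1)
  clear (0,1): R0 −= (5)R1 → (1, 0)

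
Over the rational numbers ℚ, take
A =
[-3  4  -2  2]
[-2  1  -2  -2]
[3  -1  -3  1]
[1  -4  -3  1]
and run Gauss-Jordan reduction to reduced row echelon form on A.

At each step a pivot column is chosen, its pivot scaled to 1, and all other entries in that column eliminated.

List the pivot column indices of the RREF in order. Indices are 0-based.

pivot columns: 0, 1, 2, 3

pivot(0,0)=-3: scale R0 → (1, -4/3, 2/3, -2/3)
  clear (1,0): R1 −= (-2)R0 → (0, -5/3, -2/3, -10/3)
  clear (2,0): R2 −= (3)R0 → (0, 3, -5, 3)
  clear (3,0): R3 −= (1)R0 → (0, -8/3, -11/3, 5/3)
pivot(1,1)=-5/3: scale R1 → (0, 1, 2/5, 2)
  clear (0,1): R0 −= (-4/3)R1 → (1, 0, 6/5, 2)
  clear (2,1): R2 −= (3)R1 → (0, 0, -31/5, -3)
  clear (3,1): R3 −= (-8/3)R1 → (0, 0, -13/5, 7)
pivot(2,2)=-31/5: scale R2 → (0, 0, 1, 15/31)
  clear (0,2): R0 −= (6/5)R2 → (1, 0, 0, 44/31)
  clear (1,2): R1 −= (2/5)R2 → (0, 1, 0, 56/31)
  clear (3,2): R3 −= (-13/5)R2 → (0, 0, 0, 256/31)
pivot(3,3)=256/31: scale R3 → (0, 0, 0, 1)
  clear (0,3): R0 −= (44/31)R3 → (1, 0, 0, 0)
  clear (1,3): R1 −= (56/31)R3 → (0, 1, 0, 0)
  clear (2,3): R2 −= (15/31)R3 → (0, 0, 1, 0)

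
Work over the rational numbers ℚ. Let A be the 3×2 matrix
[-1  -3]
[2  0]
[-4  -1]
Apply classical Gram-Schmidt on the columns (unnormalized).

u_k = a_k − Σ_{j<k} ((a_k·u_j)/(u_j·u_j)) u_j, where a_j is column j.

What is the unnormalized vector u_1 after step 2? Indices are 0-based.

Step 1: u_0 = a_0 = (-1, 2, -4).
Step 2: u_1 = a_1 − (1/3)·u_0 = (-8/3, -2/3, 1/3).

u_1 = (-8/3, -2/3, 1/3)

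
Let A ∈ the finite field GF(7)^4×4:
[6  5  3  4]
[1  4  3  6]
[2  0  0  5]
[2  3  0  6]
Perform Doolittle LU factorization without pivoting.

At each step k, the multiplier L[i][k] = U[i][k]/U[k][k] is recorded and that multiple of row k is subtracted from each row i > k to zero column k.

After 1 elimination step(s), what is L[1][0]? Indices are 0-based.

Step 1: pivot at (0,0) is 6.
  row1 ← row1 − (6)·row0  ⇒  L[1][0]=6, U row1=(0, 2, 6, 3)
  row2 ← row2 − (5)·row0  ⇒  L[2][0]=5, U row2=(0, 3, 6, 6)
  row3 ← row3 − (5)·row0  ⇒  L[3][0]=5, U row3=(0, 6, 6, 0)

L[1][0] = 6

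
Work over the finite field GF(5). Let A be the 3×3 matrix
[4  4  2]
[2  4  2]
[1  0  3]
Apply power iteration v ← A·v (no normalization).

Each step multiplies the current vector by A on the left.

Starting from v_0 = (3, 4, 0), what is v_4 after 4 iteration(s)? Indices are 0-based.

v_4 = (0, 4, 4)

v_0 = (3, 4, 0).
v_1 = A·v_0 = (3, 2, 3).
v_2 = A·v_1 = (1, 0, 2).
v_3 = A·v_2 = (3, 1, 2).
v_4 = A·v_3 = (0, 4, 4).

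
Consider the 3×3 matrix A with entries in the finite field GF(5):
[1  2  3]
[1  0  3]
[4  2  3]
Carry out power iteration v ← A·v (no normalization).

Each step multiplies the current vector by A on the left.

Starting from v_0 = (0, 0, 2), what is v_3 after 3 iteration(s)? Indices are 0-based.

v_0 = (0, 0, 2).
v_1 = A·v_0 = (1, 1, 1).
v_2 = A·v_1 = (1, 4, 4).
v_3 = A·v_2 = (1, 3, 4).

v_3 = (1, 3, 4)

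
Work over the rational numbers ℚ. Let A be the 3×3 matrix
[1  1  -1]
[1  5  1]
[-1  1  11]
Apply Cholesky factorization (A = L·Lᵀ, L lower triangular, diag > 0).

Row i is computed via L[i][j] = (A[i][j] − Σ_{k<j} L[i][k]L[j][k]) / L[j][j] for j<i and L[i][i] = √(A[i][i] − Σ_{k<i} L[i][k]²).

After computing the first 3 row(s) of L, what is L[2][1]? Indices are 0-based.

L[2][1] = 1

Step 1: L[0][0] = √(1) = 1.
  L[1][0] = (1) / L[0][0] = 1.
Step 2: L[1][1] = √(4) = 2.
  L[2][0] = (-1) / L[0][0] = -1.
  L[2][1] = (2) / L[1][1] = 1.
Step 3: L[2][2] = √(9) = 3.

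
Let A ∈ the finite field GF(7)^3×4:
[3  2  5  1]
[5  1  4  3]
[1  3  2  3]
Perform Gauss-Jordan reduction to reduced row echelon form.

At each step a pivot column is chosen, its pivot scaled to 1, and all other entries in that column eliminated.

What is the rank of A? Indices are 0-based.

pivot(0,0)=3: scale R0 → (1, 3, 4, 5)
  clear (1,0): R1 −= (5)R0 → (0, 0, 5, 6)
  clear (2,0): R2 −= (1)R0 → (0, 0, 5, 5)
col 1: no nonzero at/below row 1; advance.
pivot(1,2)=5: scale R1 → (0, 0, 1, 4)
  clear (0,2): R0 −= (4)R1 → (1, 3, 0, 3)
  clear (2,2): R2 −= (5)R1 → (0, 0, 0, 6)
pivot(2,3)=6: scale R2 → (0, 0, 0, 1)
  clear (0,3): R0 −= (3)R2 → (1, 3, 0, 0)
  clear (1,3): R1 −= (4)R2 → (0, 0, 1, 0)

rank = 3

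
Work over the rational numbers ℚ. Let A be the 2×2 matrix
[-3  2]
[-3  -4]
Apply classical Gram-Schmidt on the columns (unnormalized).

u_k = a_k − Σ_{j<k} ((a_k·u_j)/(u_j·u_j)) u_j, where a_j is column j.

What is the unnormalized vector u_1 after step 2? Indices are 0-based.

Step 1: u_0 = a_0 = (-3, -3).
Step 2: u_1 = a_1 − (1/3)·u_0 = (3, -3).

u_1 = (3, -3)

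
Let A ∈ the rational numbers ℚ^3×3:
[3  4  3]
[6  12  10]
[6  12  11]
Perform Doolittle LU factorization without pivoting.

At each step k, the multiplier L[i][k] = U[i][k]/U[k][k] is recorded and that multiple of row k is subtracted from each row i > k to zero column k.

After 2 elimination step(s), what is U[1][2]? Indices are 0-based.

U[1][2] = 4

[col 0] pivot 3
  R1 -= 2*R0 → (0, 4, 4)  (L[1][0] := 2)
  R2 -= 2*R0 → (0, 4, 5)  (L[2][0] := 2)
[col 1] pivot 4
  R2 -= 1*R1 → (0, 0, 1)  (L[2][1] := 1)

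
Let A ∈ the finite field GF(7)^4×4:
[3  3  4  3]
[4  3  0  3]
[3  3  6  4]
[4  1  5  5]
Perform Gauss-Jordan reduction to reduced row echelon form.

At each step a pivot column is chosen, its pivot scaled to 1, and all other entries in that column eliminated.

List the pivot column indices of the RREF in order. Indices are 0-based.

step 1: normalize row 0 (÷3) = (1, 1, 6, 1)
  row 1: subtract 4×row0 = (0, 6, 4, 6)
  row 2: subtract 3×row0 = (0, 0, 2, 1)
  row 3: subtract 4×row0 = (0, 4, 2, 1)
step 2: normalize row 1 (÷6) = (0, 1, 3, 1)
  row 0: subtract 1×row1 = (1, 0, 3, 0)
  row 3: subtract 4×row1 = (0, 0, 4, 4)
step 3: normalize row 2 (÷2) = (0, 0, 1, 4)
  row 0: subtract 3×row2 = (1, 0, 0, 2)
  row 1: subtract 3×row2 = (0, 1, 0, 3)
  row 3: subtract 4×row2 = (0, 0, 0, 2)
step 4: normalize row 3 (÷2) = (0, 0, 0, 1)
  row 0: subtract 2×row3 = (1, 0, 0, 0)
  row 1: subtract 3×row3 = (0, 1, 0, 0)
  row 2: subtract 4×row3 = (0, 0, 1, 0)

pivot columns: 0, 1, 2, 3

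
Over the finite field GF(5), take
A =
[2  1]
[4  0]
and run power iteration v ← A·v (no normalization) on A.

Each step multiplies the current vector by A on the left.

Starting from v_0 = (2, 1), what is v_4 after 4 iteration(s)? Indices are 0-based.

v_0 = (2, 1).
v_1 = A·v_0 = (0, 3).
v_2 = A·v_1 = (3, 0).
v_3 = A·v_2 = (1, 2).
v_4 = A·v_3 = (4, 4).

v_4 = (4, 4)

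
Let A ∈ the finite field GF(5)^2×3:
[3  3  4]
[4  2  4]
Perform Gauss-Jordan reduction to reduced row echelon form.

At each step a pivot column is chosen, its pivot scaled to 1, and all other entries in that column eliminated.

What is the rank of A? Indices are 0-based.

pivot(0,0)=3: scale R0 → (1, 1, 3)
  clear (1,0): R1 −= (4)R0 → (0, 3, 2)
pivot(1,1)=3: scale R1 → (0, 1, 4)
  clear (0,1): R0 −= (1)R1 → (1, 0, 4)

rank = 2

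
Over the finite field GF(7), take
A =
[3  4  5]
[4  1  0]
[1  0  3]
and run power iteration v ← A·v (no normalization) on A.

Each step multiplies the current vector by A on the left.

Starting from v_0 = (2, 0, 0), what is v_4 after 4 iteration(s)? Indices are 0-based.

v_0 = (2, 0, 0).
v_1 = A·v_0 = (6, 1, 2).
v_2 = A·v_1 = (4, 4, 5).
v_3 = A·v_2 = (4, 6, 5).
v_4 = A·v_3 = (5, 1, 5).

v_4 = (5, 1, 5)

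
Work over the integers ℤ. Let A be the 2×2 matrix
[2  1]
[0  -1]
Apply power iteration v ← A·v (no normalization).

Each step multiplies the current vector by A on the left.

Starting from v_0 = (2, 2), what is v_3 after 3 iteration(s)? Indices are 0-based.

v_3 = (22, -2)

v_0 = (2, 2).
v_1 = A·v_0 = (6, -2).
v_2 = A·v_1 = (10, 2).
v_3 = A·v_2 = (22, -2).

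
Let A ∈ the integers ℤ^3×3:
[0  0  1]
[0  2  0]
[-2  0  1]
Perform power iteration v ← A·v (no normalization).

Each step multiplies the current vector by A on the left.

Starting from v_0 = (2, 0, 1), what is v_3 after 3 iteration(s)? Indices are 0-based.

v_0 = (2, 0, 1).
v_1 = A·v_0 = (1, 0, -3).
v_2 = A·v_1 = (-3, 0, -5).
v_3 = A·v_2 = (-5, 0, 1).

v_3 = (-5, 0, 1)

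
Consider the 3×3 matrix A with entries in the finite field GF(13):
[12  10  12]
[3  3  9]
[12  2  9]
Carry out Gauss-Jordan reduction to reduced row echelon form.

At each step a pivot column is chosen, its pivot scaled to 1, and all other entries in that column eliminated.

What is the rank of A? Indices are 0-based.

step 1: normalize row 0 (÷12) = (1, 3, 1)
  row 1: subtract 3×row0 = (0, 7, 6)
  row 2: subtract 12×row0 = (0, 5, 10)
step 2: normalize row 1 (÷7) = (0, 1, 12)
  row 0: subtract 3×row1 = (1, 0, 4)
  row 2: subtract 5×row1 = (0, 0, 2)
step 3: normalize row 2 (÷2) = (0, 0, 1)
  row 0: subtract 4×row2 = (1, 0, 0)
  row 1: subtract 12×row2 = (0, 1, 0)

rank = 3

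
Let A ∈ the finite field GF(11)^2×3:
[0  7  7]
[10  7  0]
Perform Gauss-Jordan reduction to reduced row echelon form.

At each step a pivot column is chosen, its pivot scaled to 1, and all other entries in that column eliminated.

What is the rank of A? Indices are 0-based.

pivot(0,0): swap R0↔R1
pivot(0,0)=10: scale R0 → (1, 4, 0)
pivot(1,1)=7: scale R1 → (0, 1, 1)
  clear (0,1): R0 −= (4)R1 → (1, 0, 7)

rank = 2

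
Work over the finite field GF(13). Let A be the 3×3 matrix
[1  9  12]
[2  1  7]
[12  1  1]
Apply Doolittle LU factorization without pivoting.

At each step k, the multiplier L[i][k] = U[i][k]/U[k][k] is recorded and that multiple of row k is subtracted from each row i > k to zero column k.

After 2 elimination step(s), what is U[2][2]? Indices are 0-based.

k=0: U[0][0]=1
  eliminate (1,0): mult=2, new row 1: (0, 9, 9); set L[1][0]=2
  eliminate (2,0): mult=12, new row 2: (0, 10, 0); set L[2][0]=12
k=1: U[1][1]=9
  eliminate (2,1): mult=4, new row 2: (0, 0, 3); set L[2][1]=4

U[2][2] = 3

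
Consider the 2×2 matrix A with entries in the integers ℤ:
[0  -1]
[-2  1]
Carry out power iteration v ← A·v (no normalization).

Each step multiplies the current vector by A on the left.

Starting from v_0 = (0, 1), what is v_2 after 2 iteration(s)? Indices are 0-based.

v_2 = (-1, 3)

v_0 = (0, 1).
v_1 = A·v_0 = (-1, 1).
v_2 = A·v_1 = (-1, 3).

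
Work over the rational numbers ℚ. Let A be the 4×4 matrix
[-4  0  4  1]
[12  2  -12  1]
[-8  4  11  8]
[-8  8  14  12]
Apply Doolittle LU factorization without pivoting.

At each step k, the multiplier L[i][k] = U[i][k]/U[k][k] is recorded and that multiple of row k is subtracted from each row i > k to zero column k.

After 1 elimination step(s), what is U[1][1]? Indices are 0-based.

k=0: U[0][0]=-4
  eliminate (1,0): mult=-3, new row 1: (0, 2, 0, 4); set L[1][0]=-3
  eliminate (2,0): mult=2, new row 2: (0, 4, 3, 6); set L[2][0]=2
  eliminate (3,0): mult=2, new row 3: (0, 8, 6, 10); set L[3][0]=2

U[1][1] = 2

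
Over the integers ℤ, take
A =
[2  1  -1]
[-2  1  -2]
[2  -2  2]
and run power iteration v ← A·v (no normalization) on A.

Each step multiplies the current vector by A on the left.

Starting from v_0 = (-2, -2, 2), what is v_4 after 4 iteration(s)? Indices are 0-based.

v_0 = (-2, -2, 2).
v_1 = A·v_0 = (-8, -2, 4).
v_2 = A·v_1 = (-22, 6, -4).
v_3 = A·v_2 = (-34, 58, -64).
v_4 = A·v_3 = (54, 254, -312).

v_4 = (54, 254, -312)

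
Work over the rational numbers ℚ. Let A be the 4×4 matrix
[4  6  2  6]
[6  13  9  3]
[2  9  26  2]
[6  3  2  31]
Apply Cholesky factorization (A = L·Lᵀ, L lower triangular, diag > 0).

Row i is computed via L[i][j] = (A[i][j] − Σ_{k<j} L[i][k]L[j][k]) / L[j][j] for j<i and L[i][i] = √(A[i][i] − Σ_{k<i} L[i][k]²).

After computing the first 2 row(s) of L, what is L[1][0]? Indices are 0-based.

Step 1: L[0][0] = √(4) = 2.
  L[1][0] = (6) / L[0][0] = 3.
Step 2: L[1][1] = √(4) = 2.

L[1][0] = 3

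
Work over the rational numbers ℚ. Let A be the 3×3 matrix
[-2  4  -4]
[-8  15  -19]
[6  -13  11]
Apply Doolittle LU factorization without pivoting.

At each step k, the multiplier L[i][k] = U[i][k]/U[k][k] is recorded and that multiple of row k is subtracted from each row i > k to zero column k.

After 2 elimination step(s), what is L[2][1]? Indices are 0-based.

L[2][1] = 1

[col 0] pivot -2
  R1 -= 4*R0 → (0, -1, -3)  (L[1][0] := 4)
  R2 -= -3*R0 → (0, -1, -1)  (L[2][0] := -3)
[col 1] pivot -1
  R2 -= 1*R1 → (0, 0, 2)  (L[2][1] := 1)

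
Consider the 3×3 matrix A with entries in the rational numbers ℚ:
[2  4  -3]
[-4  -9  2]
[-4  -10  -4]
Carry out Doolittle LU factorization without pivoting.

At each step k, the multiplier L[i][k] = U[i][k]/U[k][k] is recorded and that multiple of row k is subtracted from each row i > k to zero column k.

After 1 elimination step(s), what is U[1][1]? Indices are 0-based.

[col 0] pivot 2
  R1 -= -2*R0 → (0, -1, -4)  (L[1][0] := -2)
  R2 -= -2*R0 → (0, -2, -10)  (L[2][0] := -2)

U[1][1] = -1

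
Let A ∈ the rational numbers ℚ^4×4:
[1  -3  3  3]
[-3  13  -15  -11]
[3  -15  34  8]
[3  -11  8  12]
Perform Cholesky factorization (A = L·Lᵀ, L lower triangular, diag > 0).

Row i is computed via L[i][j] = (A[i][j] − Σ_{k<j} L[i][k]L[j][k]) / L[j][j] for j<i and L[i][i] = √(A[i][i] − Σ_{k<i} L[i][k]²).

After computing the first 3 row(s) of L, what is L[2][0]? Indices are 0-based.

L[2][0] = 3

Step 1: L[0][0] = √(1) = 1.
  L[1][0] = (-3) / L[0][0] = -3.
Step 2: L[1][1] = √(4) = 2.
  L[2][0] = (3) / L[0][0] = 3.
  L[2][1] = (-6) / L[1][1] = -3.
Step 3: L[2][2] = √(16) = 4.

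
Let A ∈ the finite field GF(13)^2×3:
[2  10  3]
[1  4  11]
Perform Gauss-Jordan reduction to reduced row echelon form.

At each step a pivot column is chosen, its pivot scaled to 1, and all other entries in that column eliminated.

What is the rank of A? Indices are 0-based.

step 1: normalize row 0 (÷2) = (1, 5, 8)
  row 1: subtract 1×row0 = (0, 12, 3)
step 2: normalize row 1 (÷12) = (0, 1, 10)
  row 0: subtract 5×row1 = (1, 0, 10)

rank = 2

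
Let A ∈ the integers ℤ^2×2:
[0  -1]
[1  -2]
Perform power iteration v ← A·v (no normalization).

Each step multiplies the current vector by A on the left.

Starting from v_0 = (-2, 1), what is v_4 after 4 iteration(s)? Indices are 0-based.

v_4 = (10, 13)

v_0 = (-2, 1).
v_1 = A·v_0 = (-1, -4).
v_2 = A·v_1 = (4, 7).
v_3 = A·v_2 = (-7, -10).
v_4 = A·v_3 = (10, 13).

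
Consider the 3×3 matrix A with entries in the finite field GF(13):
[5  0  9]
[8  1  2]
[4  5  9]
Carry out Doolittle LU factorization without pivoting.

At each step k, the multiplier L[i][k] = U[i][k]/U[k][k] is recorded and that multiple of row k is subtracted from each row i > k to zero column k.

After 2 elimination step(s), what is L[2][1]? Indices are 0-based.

k=0: U[0][0]=5
  eliminate (1,0): mult=12, new row 1: (0, 1, 11); set L[1][0]=12
  eliminate (2,0): mult=6, new row 2: (0, 5, 7); set L[2][0]=6
k=1: U[1][1]=1
  eliminate (2,1): mult=5, new row 2: (0, 0, 4); set L[2][1]=5

L[2][1] = 5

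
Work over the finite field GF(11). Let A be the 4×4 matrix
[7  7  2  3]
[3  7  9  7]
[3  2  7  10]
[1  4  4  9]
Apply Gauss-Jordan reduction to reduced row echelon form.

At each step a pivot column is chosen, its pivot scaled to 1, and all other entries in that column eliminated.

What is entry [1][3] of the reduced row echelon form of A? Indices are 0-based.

step 1: normalize row 0 (÷7) = (1, 1, 5, 2)
  row 1: subtract 3×row0 = (0, 4, 5, 1)
  row 2: subtract 3×row0 = (0, 10, 3, 4)
  row 3: subtract 1×row0 = (0, 3, 10, 7)
step 2: normalize row 1 (÷4) = (0, 1, 4, 3)
  row 0: subtract 1×row1 = (1, 0, 1, 10)
  row 2: subtract 10×row1 = (0, 0, 7, 7)
  row 3: subtract 3×row1 = (0, 0, 9, 9)
step 3: normalize row 2 (÷7) = (0, 0, 1, 1)
  row 0: subtract 1×row2 = (1, 0, 0, 9)
  row 1: subtract 4×row2 = (0, 1, 0, 10)
  row 3: subtract 9×row2 = (0, 0, 0, 0)
skip col 3 (zero from row 3)

M[1][3] = 10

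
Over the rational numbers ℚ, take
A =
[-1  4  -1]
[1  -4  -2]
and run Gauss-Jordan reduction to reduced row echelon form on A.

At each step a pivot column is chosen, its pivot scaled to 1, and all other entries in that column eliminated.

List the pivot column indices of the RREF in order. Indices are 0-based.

pivot(0,0)=-1: scale R0 → (1, -4, 1)
  clear (1,0): R1 −= (1)R0 → (0, 0, -3)
col 1: no nonzero at/below row 1; advance.
pivot(1,2)=-3: scale R1 → (0, 0, 1)
  clear (0,2): R0 −= (1)R1 → (1, -4, 0)

pivot columns: 0, 2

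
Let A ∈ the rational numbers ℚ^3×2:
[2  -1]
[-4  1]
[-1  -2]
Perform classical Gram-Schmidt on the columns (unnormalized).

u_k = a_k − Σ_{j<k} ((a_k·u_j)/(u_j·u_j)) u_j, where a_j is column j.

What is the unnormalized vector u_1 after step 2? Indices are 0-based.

u_1 = (-13/21, 5/21, -46/21)

Step 1: u_0 = a_0 = (2, -4, -1).
Step 2: u_1 = a_1 − (-4/21)·u_0 = (-13/21, 5/21, -46/21).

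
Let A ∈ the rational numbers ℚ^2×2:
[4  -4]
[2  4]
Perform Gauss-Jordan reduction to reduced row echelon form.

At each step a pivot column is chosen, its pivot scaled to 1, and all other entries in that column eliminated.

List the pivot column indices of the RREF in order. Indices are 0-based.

[1] R0 /= 4  ⇒  (1, -1)
     R1 -= 2·R0  ⇒  (0, 6)
[2] R1 /= 6  ⇒  (0, 1)
     R0 -= -1·R1  ⇒  (1, 0)

pivot columns: 0, 1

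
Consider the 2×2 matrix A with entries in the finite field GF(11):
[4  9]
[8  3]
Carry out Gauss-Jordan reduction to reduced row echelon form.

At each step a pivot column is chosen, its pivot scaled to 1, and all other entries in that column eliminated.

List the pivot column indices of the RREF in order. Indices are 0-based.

pivot columns: 0, 1

pivot(0,0)=4: scale R0 → (1, 5)
  clear (1,0): R1 −= (8)R0 → (0, 7)
pivot(1,1)=7: scale R1 → (0, 1)
  clear (0,1): R0 −= (5)R1 → (1, 0)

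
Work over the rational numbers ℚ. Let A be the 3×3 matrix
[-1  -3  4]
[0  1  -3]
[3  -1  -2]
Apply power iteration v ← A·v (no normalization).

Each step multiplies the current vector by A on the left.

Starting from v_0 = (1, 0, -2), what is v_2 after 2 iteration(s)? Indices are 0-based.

v_0 = (1, 0, -2).
v_1 = A·v_0 = (-9, 6, 7).
v_2 = A·v_1 = (19, -15, -47).

v_2 = (19, -15, -47)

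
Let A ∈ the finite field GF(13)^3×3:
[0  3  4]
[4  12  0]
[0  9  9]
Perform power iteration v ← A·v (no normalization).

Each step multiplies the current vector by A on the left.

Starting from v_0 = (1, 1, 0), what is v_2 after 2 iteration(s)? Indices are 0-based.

v_2 = (6, 9, 4)

v_0 = (1, 1, 0).
v_1 = A·v_0 = (3, 3, 9).
v_2 = A·v_1 = (6, 9, 4).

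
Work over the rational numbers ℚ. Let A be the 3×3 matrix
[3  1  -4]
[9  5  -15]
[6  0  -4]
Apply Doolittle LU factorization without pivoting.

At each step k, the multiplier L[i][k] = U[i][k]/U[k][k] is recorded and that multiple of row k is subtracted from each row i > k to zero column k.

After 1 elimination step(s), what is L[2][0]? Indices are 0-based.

L[2][0] = 2

Step 1: pivot at (0,0) is 3.
  row1 ← row1 − (3)·row0  ⇒  L[1][0]=3, U row1=(0, 2, -3)
  row2 ← row2 − (2)·row0  ⇒  L[2][0]=2, U row2=(0, -2, 4)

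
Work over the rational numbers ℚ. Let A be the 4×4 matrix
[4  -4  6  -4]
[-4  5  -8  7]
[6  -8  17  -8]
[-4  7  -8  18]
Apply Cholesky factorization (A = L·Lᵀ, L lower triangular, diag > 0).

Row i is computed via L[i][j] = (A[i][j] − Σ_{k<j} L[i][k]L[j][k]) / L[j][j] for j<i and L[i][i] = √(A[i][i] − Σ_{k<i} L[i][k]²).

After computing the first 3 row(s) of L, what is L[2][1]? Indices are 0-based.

L[2][1] = -2

Step 1: L[0][0] = √(4) = 2.
  L[1][0] = (-4) / L[0][0] = -2.
Step 2: L[1][1] = √(1) = 1.
  L[2][0] = (6) / L[0][0] = 3.
  L[2][1] = (-2) / L[1][1] = -2.
Step 3: L[2][2] = √(4) = 2.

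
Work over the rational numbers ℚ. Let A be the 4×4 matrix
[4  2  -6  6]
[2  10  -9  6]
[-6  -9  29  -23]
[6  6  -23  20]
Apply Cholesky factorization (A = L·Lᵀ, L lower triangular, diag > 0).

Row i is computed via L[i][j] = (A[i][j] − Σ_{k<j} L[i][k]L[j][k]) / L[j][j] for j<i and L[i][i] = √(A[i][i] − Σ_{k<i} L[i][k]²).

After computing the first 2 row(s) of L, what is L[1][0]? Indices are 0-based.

Step 1: L[0][0] = √(4) = 2.
  L[1][0] = (2) / L[0][0] = 1.
Step 2: L[1][1] = √(9) = 3.

L[1][0] = 1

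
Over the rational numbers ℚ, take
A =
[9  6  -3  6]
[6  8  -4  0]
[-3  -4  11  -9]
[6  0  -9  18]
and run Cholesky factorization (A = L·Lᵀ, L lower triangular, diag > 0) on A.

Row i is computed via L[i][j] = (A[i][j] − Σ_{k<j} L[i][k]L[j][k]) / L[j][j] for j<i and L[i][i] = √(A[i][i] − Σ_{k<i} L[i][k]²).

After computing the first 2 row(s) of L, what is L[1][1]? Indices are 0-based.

L[1][1] = 2

Step 1: L[0][0] = √(9) = 3.
  L[1][0] = (6) / L[0][0] = 2.
Step 2: L[1][1] = √(4) = 2.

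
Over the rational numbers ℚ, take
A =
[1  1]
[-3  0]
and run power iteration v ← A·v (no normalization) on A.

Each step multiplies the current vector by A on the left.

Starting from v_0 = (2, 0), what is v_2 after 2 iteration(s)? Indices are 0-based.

v_2 = (-4, -6)

v_0 = (2, 0).
v_1 = A·v_0 = (2, -6).
v_2 = A·v_1 = (-4, -6).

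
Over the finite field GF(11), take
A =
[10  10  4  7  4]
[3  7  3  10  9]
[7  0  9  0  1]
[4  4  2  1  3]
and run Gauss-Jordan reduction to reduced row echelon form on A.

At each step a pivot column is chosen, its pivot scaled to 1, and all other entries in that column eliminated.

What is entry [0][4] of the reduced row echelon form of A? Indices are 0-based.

M[0][4] = 8

[1] R0 /= 10  ⇒  (1, 1, 7, 4, 7)
     R1 -= 3·R0  ⇒  (0, 4, 4, 9, 10)
     R2 -= 7·R0  ⇒  (0, 4, 4, 5, 7)
     R3 -= 4·R0  ⇒  (0, 0, 7, 7, 8)
[2] R1 /= 4  ⇒  (0, 1, 1, 5, 8)
     R0 -= 1·R1  ⇒  (1, 0, 6, 10, 10)
     R2 -= 4·R1  ⇒  (0, 0, 0, 7, 8)
[3] R2 <-> R3
[3] R2 /= 7  ⇒  (0, 0, 1, 1, 9)
     R0 -= 6·R2  ⇒  (1, 0, 0, 4, 0)
     R1 -= 1·R2  ⇒  (0, 1, 0, 4, 10)
[4] R3 /= 7  ⇒  (0, 0, 0, 1, 9)
     R0 -= 4·R3  ⇒  (1, 0, 0, 0, 8)
     R1 -= 4·R3  ⇒  (0, 1, 0, 0, 7)
     R2 -= 1·R3  ⇒  (0, 0, 1, 0, 0)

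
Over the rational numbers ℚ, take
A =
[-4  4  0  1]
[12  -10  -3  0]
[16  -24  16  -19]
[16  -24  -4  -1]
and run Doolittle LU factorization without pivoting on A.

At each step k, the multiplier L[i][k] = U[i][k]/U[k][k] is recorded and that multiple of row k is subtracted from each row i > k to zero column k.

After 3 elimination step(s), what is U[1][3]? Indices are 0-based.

U[1][3] = 3

k=0: U[0][0]=-4
  eliminate (1,0): mult=-3, new row 1: (0, 2, -3, 3); set L[1][0]=-3
  eliminate (2,0): mult=-4, new row 2: (0, -8, 16, -15); set L[2][0]=-4
  eliminate (3,0): mult=-4, new row 3: (0, -8, -4, 3); set L[3][0]=-4
k=1: U[1][1]=2
  eliminate (2,1): mult=-4, new row 2: (0, 0, 4, -3); set L[2][1]=-4
  eliminate (3,1): mult=-4, new row 3: (0, 0, -16, 15); set L[3][1]=-4
k=2: U[2][2]=4
  eliminate (3,2): mult=-4, new row 3: (0, 0, 0, 3); set L[3][2]=-4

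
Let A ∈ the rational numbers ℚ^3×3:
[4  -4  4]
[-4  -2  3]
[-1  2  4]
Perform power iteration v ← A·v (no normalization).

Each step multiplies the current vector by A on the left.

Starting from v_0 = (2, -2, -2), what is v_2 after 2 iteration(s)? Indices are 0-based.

v_0 = (2, -2, -2).
v_1 = A·v_0 = (8, -10, -14).
v_2 = A·v_1 = (16, -54, -84).

v_2 = (16, -54, -84)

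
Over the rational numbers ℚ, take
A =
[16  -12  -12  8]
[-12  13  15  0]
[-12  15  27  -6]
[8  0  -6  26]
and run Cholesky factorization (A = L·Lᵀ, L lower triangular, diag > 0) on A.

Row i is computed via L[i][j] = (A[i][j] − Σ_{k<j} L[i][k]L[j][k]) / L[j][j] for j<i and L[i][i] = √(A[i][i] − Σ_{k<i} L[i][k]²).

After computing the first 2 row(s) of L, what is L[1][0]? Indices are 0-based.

L[1][0] = -3

Step 1: L[0][0] = √(16) = 4.
  L[1][0] = (-12) / L[0][0] = -3.
Step 2: L[1][1] = √(4) = 2.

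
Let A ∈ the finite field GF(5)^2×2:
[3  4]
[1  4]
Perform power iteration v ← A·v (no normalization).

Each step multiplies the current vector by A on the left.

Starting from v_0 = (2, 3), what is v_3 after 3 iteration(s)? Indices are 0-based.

v_3 = (1, 1)

v_0 = (2, 3).
v_1 = A·v_0 = (3, 4).
v_2 = A·v_1 = (0, 4).
v_3 = A·v_2 = (1, 1).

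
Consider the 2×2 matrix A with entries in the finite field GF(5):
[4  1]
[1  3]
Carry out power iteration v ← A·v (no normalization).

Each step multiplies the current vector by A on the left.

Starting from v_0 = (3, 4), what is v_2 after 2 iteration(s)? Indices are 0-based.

v_2 = (4, 1)

v_0 = (3, 4).
v_1 = A·v_0 = (1, 0).
v_2 = A·v_1 = (4, 1).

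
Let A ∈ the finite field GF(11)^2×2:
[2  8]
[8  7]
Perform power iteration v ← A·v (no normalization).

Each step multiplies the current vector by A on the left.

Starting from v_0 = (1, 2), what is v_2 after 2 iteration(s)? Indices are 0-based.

v_0 = (1, 2).
v_1 = A·v_0 = (7, 0).
v_2 = A·v_1 = (3, 1).

v_2 = (3, 1)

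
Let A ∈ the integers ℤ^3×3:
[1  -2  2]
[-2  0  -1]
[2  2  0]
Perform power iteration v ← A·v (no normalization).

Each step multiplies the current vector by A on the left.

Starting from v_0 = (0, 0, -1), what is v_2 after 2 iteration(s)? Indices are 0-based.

v_0 = (0, 0, -1).
v_1 = A·v_0 = (-2, 1, 0).
v_2 = A·v_1 = (-4, 4, -2).

v_2 = (-4, 4, -2)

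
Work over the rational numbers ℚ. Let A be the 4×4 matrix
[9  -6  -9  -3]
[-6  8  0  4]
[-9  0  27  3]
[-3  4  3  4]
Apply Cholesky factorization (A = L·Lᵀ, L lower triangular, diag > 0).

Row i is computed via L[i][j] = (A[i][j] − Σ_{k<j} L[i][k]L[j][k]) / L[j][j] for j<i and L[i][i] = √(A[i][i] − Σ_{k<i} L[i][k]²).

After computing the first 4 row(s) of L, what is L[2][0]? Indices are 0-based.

Step 1: L[0][0] = √(9) = 3.
  L[1][0] = (-6) / L[0][0] = -2.
Step 2: L[1][1] = √(4) = 2.
  L[2][0] = (-9) / L[0][0] = -3.
  L[2][1] = (-6) / L[1][1] = -3.
Step 3: L[2][2] = √(9) = 3.
  L[3][0] = (-3) / L[0][0] = -1.
  L[3][1] = (2) / L[1][1] = 1.
  L[3][2] = (3) / L[2][2] = 1.
Step 4: L[3][3] = √(1) = 1.

L[2][0] = -3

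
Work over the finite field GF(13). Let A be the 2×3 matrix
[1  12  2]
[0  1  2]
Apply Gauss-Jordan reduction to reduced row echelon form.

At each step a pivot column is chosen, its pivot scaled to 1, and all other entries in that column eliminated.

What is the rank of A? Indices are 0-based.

step 1: normalize row 0 (÷1) = (1, 12, 2)
step 2: normalize row 1 (÷1) = (0, 1, 2)
  row 0: subtract 12×row1 = (1, 0, 4)

rank = 2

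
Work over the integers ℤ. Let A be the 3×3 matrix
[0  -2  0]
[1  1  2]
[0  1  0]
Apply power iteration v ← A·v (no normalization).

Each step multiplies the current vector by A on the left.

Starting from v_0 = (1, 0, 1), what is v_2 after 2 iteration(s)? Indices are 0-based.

v_0 = (1, 0, 1).
v_1 = A·v_0 = (0, 3, 0).
v_2 = A·v_1 = (-6, 3, 3).

v_2 = (-6, 3, 3)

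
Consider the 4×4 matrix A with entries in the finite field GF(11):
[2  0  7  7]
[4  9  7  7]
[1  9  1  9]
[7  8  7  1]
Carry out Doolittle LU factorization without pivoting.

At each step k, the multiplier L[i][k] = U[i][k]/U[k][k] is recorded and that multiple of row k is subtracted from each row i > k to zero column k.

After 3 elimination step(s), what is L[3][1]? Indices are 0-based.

L[3][1] = 7

Step 1: pivot at (0,0) is 2.
  row1 ← row1 − (2)·row0  ⇒  L[1][0]=2, U row1=(0, 9, 4, 4)
  row2 ← row2 − (6)·row0  ⇒  L[2][0]=6, U row2=(0, 9, 3, 0)
  row3 ← row3 − (9)·row0  ⇒  L[3][0]=9, U row3=(0, 8, 10, 4)
Step 2: pivot at (1,1) is 9.
  row2 ← row2 − (1)·row1  ⇒  L[2][1]=1, U row2=(0, 0, 10, 7)
  row3 ← row3 − (7)·row1  ⇒  L[3][1]=7, U row3=(0, 0, 4, 9)
Step 3: pivot at (2,2) is 10.
  row3 ← row3 − (7)·row2  ⇒  L[3][2]=7, U row3=(0, 0, 0, 4)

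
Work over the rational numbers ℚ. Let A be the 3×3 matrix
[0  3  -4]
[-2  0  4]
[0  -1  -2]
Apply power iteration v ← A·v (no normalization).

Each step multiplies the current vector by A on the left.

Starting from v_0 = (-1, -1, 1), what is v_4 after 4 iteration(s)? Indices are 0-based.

v_0 = (-1, -1, 1).
v_1 = A·v_0 = (-7, 6, -1).
v_2 = A·v_1 = (22, 10, -4).
v_3 = A·v_2 = (46, -60, -2).
v_4 = A·v_3 = (-172, -100, 64).

v_4 = (-172, -100, 64)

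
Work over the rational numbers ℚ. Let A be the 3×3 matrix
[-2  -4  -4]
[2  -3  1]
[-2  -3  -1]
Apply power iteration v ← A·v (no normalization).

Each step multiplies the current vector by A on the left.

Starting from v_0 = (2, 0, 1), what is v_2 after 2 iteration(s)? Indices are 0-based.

v_2 = (16, -36, 6)

v_0 = (2, 0, 1).
v_1 = A·v_0 = (-8, 5, -5).
v_2 = A·v_1 = (16, -36, 6).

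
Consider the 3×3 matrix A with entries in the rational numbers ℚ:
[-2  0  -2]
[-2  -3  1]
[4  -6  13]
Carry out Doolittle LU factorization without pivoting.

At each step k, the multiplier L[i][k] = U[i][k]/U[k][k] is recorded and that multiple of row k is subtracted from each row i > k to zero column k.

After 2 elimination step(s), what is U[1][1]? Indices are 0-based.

Step 1: pivot at (0,0) is -2.
  row1 ← row1 − (1)·row0  ⇒  L[1][0]=1, U row1=(0, -3, 3)
  row2 ← row2 − (-2)·row0  ⇒  L[2][0]=-2, U row2=(0, -6, 9)
Step 2: pivot at (1,1) is -3.
  row2 ← row2 − (2)·row1  ⇒  L[2][1]=2, U row2=(0, 0, 3)

U[1][1] = -3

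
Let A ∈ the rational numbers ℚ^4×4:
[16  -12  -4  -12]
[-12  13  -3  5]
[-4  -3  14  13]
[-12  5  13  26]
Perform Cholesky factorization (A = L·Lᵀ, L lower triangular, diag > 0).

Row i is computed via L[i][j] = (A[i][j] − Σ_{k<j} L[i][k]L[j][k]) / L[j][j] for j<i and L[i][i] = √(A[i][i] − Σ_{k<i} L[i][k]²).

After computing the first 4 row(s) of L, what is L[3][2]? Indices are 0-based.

Step 1: L[0][0] = √(16) = 4.
  L[1][0] = (-12) / L[0][0] = -3.
Step 2: L[1][1] = √(4) = 2.
  L[2][0] = (-4) / L[0][0] = -1.
  L[2][1] = (-6) / L[1][1] = -3.
Step 3: L[2][2] = √(4) = 2.
  L[3][0] = (-12) / L[0][0] = -3.
  L[3][1] = (-4) / L[1][1] = -2.
  L[3][2] = (4) / L[2][2] = 2.
Step 4: L[3][3] = √(9) = 3.

L[3][2] = 2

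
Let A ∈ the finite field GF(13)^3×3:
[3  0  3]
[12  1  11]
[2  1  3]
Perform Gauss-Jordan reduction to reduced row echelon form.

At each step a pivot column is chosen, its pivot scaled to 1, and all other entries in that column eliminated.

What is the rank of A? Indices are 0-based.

step 1: normalize row 0 (÷3) = (1, 0, 1)
  row 1: subtract 12×row0 = (0, 1, 12)
  row 2: subtract 2×row0 = (0, 1, 1)
step 2: normalize row 1 (÷1) = (0, 1, 12)
  row 2: subtract 1×row1 = (0, 0, 2)
step 3: normalize row 2 (÷2) = (0, 0, 1)
  row 0: subtract 1×row2 = (1, 0, 0)
  row 1: subtract 12×row2 = (0, 1, 0)

rank = 3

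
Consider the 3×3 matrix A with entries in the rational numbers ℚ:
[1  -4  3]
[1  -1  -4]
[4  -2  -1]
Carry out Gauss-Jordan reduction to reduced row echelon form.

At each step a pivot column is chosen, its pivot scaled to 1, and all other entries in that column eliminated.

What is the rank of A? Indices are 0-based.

step 1: normalize row 0 (÷1) = (1, -4, 3)
  row 1: subtract 1×row0 = (0, 3, -7)
  row 2: subtract 4×row0 = (0, 14, -13)
step 2: normalize row 1 (÷3) = (0, 1, -7/3)
  row 0: subtract -4×row1 = (1, 0, -19/3)
  row 2: subtract 14×row1 = (0, 0, 59/3)
step 3: normalize row 2 (÷59/3) = (0, 0, 1)
  row 0: subtract -19/3×row2 = (1, 0, 0)
  row 1: subtract -7/3×row2 = (0, 1, 0)

rank = 3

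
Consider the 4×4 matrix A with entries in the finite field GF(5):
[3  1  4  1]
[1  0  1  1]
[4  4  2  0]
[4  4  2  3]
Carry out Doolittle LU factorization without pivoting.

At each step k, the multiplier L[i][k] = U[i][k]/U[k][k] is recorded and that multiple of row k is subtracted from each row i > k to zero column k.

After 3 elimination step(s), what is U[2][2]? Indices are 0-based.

U[2][2] = 4

[col 0] pivot 3
  R1 -= 2*R0 → (0, 3, 3, 4)  (L[1][0] := 2)
  R2 -= 3*R0 → (0, 1, 0, 2)  (L[2][0] := 3)
  R3 -= 3*R0 → (0, 1, 0, 0)  (L[3][0] := 3)
[col 1] pivot 3
  R2 -= 2*R1 → (0, 0, 4, 4)  (L[2][1] := 2)
  R3 -= 2*R1 → (0, 0, 4, 2)  (L[3][1] := 2)
[col 2] pivot 4
  R3 -= 1*R2 → (0, 0, 0, 3)  (L[3][2] := 1)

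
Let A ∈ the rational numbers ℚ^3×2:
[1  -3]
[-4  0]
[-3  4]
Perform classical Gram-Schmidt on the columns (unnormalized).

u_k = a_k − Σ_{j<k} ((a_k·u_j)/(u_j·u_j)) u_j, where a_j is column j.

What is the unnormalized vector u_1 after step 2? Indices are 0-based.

Step 1: u_0 = a_0 = (1, -4, -3).
Step 2: u_1 = a_1 − (-15/26)·u_0 = (-63/26, -30/13, 59/26).

u_1 = (-63/26, -30/13, 59/26)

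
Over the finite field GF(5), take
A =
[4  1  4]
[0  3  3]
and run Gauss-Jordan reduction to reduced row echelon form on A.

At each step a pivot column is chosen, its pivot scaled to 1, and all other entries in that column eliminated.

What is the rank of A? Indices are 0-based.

[1] R0 /= 4  ⇒  (1, 4, 1)
[2] R1 /= 3  ⇒  (0, 1, 1)
     R0 -= 4·R1  ⇒  (1, 0, 2)

rank = 2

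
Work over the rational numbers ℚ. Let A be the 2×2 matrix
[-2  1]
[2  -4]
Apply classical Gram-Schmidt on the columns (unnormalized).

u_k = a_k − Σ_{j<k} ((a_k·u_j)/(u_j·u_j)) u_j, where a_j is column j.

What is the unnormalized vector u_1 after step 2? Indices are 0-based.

Step 1: u_0 = a_0 = (-2, 2).
Step 2: u_1 = a_1 − (-5/4)·u_0 = (-3/2, -3/2).

u_1 = (-3/2, -3/2)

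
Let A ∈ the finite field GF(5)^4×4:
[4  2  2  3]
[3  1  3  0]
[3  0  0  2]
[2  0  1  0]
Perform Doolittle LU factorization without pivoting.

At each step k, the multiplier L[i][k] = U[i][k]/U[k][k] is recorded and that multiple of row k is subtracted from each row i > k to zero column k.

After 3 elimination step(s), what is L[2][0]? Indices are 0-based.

k=0: U[0][0]=4
  eliminate (1,0): mult=2, new row 1: (0, 2, 4, 4); set L[1][0]=2
  eliminate (2,0): mult=2, new row 2: (0, 1, 1, 1); set L[2][0]=2
  eliminate (3,0): mult=3, new row 3: (0, 4, 0, 1); set L[3][0]=3
k=1: U[1][1]=2
  eliminate (2,1): mult=3, new row 2: (0, 0, 4, 4); set L[2][1]=3
  eliminate (3,1): mult=2, new row 3: (0, 0, 2, 3); set L[3][1]=2
k=2: U[2][2]=4
  eliminate (3,2): mult=3, new row 3: (0, 0, 0, 1); set L[3][2]=3

L[2][0] = 2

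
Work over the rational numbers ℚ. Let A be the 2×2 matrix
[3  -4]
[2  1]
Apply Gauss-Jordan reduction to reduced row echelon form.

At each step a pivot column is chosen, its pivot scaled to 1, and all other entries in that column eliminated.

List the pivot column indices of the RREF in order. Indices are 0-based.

pivot columns: 0, 1

step 1: normalize row 0 (÷3) = (1, -4/3)
  row 1: subtract 2×row0 = (0, 11/3)
step 2: normalize row 1 (÷11/3) = (0, 1)
  row 0: subtract -4/3×row1 = (1, 0)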